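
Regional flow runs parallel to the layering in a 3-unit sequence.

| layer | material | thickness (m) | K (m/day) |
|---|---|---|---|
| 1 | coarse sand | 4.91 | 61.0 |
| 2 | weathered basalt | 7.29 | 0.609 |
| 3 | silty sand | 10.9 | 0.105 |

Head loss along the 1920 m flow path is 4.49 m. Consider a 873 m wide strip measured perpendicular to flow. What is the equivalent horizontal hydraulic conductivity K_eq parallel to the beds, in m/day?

Flow is parallel to layering, so each bed carries its own Darcy discharge and the transmissivities add.
Σ(K_i·b_i) = 61.0×4.91 + 0.609×7.29 + 0.105×10.9 = 305.1 m²/day.
Total thickness b = 23.10 m, so K_eq = Σ(K_i·b_i)/b = 13.21 m/day.

13.2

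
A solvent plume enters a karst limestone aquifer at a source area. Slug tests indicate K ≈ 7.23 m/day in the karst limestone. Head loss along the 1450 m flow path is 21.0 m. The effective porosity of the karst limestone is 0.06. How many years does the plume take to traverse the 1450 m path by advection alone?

2.27

Hydraulic gradient i = Δh / L = 21.0 / 1450 = 0.01448.
Darcy flux q = K · i = 7.230 × 0.01448 = 0.1047 m/day.
Seepage velocity v = q / n_e = 0.1047 / 0.06 = 1.745 m/day.
Travel time t = L / v = 1450 / 1.745 = 830.9 days = 2.275 years.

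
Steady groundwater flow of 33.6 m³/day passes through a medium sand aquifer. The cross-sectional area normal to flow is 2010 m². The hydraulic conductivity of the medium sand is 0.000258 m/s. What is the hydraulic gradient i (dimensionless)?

0.000750

Convert K: 0.000258 m/s × 86400 = 22.29 m/day.
From Q = K·A·i, i = Q / (K·A) = 33.6 / (22.29 × 2010) = 0.0007499.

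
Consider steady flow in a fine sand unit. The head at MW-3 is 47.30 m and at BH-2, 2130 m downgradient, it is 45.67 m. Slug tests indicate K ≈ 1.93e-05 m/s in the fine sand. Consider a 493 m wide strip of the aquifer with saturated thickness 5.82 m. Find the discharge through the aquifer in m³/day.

3.66

Convert K: 1.93e-05 m/s × 86400 = 1.668 m/day.
Cross-sectional area A = 493 × 5.82 = 2869 m².
Hydraulic gradient i = (47.30 − 45.67) / 2130 = 1.63 / 2130 = 0.0007653.
Darcy's law: Q = K · A · i = 1.668 × 2869 × 0.0007653 = 3.661 m³/day.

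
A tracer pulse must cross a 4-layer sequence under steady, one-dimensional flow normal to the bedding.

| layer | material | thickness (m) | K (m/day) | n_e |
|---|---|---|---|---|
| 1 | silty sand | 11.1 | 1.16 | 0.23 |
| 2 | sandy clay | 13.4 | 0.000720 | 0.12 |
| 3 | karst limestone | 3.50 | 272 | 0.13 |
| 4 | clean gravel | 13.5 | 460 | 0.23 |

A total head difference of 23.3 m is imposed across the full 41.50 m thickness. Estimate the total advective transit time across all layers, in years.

16.9

With flow normal to the layers, continuity requires the same specific discharge q through every layer.
Σ(b_i/K_i) = 11.1/1.16 + 13.4/0.000720 + 3.50/272 + 13.5/460 = 18621 d.
q = Δh / Σ(b_i/K_i) = 23.3 / 18621 = 0.001251 m/day.
In each layer the seepage velocity is v_i = q/n_i, so the layer transit time is t_i = b_i·n_i / q:
  layer 1 (silty sand): t_1 = 11.1 × 0.23 / 0.001251 = 2040 d
  layer 2 (sandy clay): t_2 = 13.4 × 0.12 / 0.001251 = 1285 d
  layer 3 (karst limestone): t_3 = 3.50 × 0.13 / 0.001251 = 363.6 d
  layer 4 (clean gravel): t_4 = 13.5 × 0.23 / 0.001251 = 2481 d
Total t = Σ t_i = 6170 days = 16.89 years.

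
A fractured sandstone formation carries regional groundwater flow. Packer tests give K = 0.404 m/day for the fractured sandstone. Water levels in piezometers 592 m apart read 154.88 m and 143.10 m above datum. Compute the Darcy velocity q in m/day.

0.00804

Hydraulic gradient i = (154.88 − 143.10) / 592 = 11.78 / 592 = 0.01990.
Specific discharge q = K · i = 0.4040 × 0.01990 = 0.008039 m/day.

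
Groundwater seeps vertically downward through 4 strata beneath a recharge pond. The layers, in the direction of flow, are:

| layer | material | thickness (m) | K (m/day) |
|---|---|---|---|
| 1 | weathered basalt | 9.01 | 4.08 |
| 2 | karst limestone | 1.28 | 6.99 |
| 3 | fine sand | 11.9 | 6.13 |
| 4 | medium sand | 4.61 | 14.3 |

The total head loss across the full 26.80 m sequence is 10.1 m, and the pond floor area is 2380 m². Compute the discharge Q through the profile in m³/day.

Flow is perpendicular to layering, so the layers act in series and the equivalent K is the thickness-weighted harmonic mean.
Total thickness L = 9.01 + 1.28 + 11.9 + 4.61 = 26.80 m.
Σ(b_i/K_i) = 9.01/4.08 + 1.28/6.99 + 11.9/6.13 + 4.61/14.3 = 4.655 d.
K_eq = L / Σ(b_i/K_i) = 26.80 / 4.655 = 5.757 m/day.
Q = K_eq · A · (Δh/L) = 5.757 × 2380 × (10.1/26.80) = 5164 m³/day.

5160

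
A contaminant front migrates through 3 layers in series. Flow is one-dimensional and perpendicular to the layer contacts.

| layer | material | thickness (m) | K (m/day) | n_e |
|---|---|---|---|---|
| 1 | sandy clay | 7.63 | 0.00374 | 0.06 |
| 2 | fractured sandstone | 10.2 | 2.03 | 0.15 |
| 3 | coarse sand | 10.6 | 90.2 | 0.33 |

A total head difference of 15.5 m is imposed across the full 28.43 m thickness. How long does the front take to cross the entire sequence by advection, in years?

With flow normal to the layers, continuity requires the same specific discharge q through every layer.
Σ(b_i/K_i) = 7.63/0.00374 + 10.2/2.03 + 10.6/90.2 = 2045 d.
q = Δh / Σ(b_i/K_i) = 15.5 / 2045 = 0.007579 m/day.
In each layer the seepage velocity is v_i = q/n_i, so the layer transit time is t_i = b_i·n_i / q:
  layer 1 (sandy clay): t_1 = 7.63 × 0.06 / 0.007579 = 60.41 d
  layer 2 (fractured sandstone): t_2 = 10.2 × 0.15 / 0.007579 = 201.9 d
  layer 3 (coarse sand): t_3 = 10.6 × 0.33 / 0.007579 = 461.6 d
Total t = Σ t_i = 723.9 days = 1.982 years.

1.98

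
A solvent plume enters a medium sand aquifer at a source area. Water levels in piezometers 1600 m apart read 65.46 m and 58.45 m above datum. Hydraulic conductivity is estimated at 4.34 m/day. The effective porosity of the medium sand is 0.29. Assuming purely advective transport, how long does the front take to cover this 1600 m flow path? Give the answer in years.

Hydraulic gradient i = (65.46 − 58.45) / 1600 = 7.01 / 1600 = 0.004381.
Darcy flux q = K · i = 4.340 × 0.004381 = 0.01901 m/day.
Seepage velocity v = q / n_e = 0.01901 / 0.29 = 0.06557 m/day.
Travel time t = L / v = 1600 / 0.06557 = 24402 days = 66.81 years.

66.8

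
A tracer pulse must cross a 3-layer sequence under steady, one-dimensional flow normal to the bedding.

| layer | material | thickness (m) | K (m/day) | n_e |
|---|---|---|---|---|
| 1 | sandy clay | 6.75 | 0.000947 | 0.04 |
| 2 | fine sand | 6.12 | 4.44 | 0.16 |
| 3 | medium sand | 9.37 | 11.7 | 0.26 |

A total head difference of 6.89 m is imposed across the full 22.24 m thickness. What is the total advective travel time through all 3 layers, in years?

10.4

With flow normal to the layers, continuity requires the same specific discharge q through every layer.
Σ(b_i/K_i) = 6.75/0.000947 + 6.12/4.44 + 9.37/11.7 = 7130 d.
q = Δh / Σ(b_i/K_i) = 6.89 / 7130 = 0.0009663 m/day.
In each layer the seepage velocity is v_i = q/n_i, so the layer transit time is t_i = b_i·n_i / q:
  layer 1 (sandy clay): t_1 = 6.75 × 0.04 / 0.0009663 = 279.4 d
  layer 2 (fine sand): t_2 = 6.12 × 0.16 / 0.0009663 = 1013 d
  layer 3 (medium sand): t_3 = 9.37 × 0.26 / 0.0009663 = 2521 d
Total t = Σ t_i = 3814 days = 10.44 years.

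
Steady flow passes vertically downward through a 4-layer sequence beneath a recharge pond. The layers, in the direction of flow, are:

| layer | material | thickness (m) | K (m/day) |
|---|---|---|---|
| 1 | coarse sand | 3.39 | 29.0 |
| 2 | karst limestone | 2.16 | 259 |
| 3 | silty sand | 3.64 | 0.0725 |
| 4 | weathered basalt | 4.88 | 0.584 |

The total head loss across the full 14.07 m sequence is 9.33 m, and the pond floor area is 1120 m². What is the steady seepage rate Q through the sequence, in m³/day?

178

Flow is perpendicular to layering, so the layers act in series and the equivalent K is the thickness-weighted harmonic mean.
Total thickness L = 3.39 + 2.16 + 3.64 + 4.88 = 14.07 m.
Σ(b_i/K_i) = 3.39/29.0 + 2.16/259 + 3.64/0.0725 + 4.88/0.584 = 58.69 d.
K_eq = L / Σ(b_i/K_i) = 14.07 / 58.69 = 0.2397 m/day.
Q = K_eq · A · (Δh/L) = 0.2397 × 1120 × (9.33/14.07) = 178.1 m³/day.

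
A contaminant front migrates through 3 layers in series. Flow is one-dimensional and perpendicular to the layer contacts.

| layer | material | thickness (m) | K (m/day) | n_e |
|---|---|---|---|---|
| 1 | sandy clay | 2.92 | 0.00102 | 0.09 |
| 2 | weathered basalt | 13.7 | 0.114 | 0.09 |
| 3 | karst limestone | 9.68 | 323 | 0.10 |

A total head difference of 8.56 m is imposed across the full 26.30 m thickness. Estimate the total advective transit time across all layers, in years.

With flow normal to the layers, continuity requires the same specific discharge q through every layer.
Σ(b_i/K_i) = 2.92/0.00102 + 13.7/0.114 + 9.68/323 = 2983 d.
q = Δh / Σ(b_i/K_i) = 8.56 / 2983 = 0.002870 m/day.
In each layer the seepage velocity is v_i = q/n_i, so the layer transit time is t_i = b_i·n_i / q:
  layer 1 (sandy clay): t_1 = 2.92 × 0.09 / 0.002870 = 91.58 d
  layer 2 (weathered basalt): t_2 = 13.7 × 0.09 / 0.002870 = 429.7 d
  layer 3 (karst limestone): t_3 = 9.68 × 0.10 / 0.002870 = 337.3 d
Total t = Σ t_i = 858.6 days = 2.351 years.

2.35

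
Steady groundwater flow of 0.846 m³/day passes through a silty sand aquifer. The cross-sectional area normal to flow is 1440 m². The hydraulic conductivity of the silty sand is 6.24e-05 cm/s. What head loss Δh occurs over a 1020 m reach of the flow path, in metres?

11.1

Convert K: 6.24e-05 cm/s × 864 = 0.05391 m/day.
From Q = K·A·i, i = Q / (K·A) = 0.846 / (0.05391 × 1440) = 0.01090.
Head loss Δh = i · L = 0.01090 × 1020 = 11.12 m.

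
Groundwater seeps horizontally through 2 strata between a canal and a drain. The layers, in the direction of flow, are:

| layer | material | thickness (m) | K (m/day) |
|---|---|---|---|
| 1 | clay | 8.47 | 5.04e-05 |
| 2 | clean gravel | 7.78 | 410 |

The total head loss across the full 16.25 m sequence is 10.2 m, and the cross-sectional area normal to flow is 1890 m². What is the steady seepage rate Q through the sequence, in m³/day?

0.115

Flow is perpendicular to layering, so the layers act in series and the equivalent K is the thickness-weighted harmonic mean.
Total thickness L = 8.47 + 7.78 = 16.25 m.
Σ(b_i/K_i) = 8.47/5.04e-05 + 7.78/410 = 1.681e+05 d.
K_eq = L / Σ(b_i/K_i) = 16.25 / 1.681e+05 = 9.669e-05 m/day.
Q = K_eq · A · (Δh/L) = 9.669e-05 × 1890 × (10.2/16.25) = 0.1147 m³/day.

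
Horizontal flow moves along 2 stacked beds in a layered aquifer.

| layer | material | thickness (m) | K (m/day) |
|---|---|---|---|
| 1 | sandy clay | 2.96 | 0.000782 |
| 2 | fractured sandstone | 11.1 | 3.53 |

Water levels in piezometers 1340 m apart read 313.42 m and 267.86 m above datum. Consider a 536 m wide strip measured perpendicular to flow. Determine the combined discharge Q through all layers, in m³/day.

714

Flow is parallel to layering, so each bed carries its own Darcy discharge and the transmissivities add.
Σ(K_i·b_i) = 0.000782×2.96 + 3.53×11.1 = 39.19 m²/day.
Hydraulic gradient i = (313.42 − 267.86) / 1340 = 45.56 / 1340 = 0.03400.
Q = Σ(K_i·b_i) · W · i = 39.19 × 536 × 0.03400 = 714.1 m³/day.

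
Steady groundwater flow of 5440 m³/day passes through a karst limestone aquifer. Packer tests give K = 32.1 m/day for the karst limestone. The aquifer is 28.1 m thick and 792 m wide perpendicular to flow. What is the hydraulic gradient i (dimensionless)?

Cross-sectional area A = 792 × 28.1 = 22255 m².
From Q = K·A·i, i = Q / (K·A) = 5440 / (32.10 × 22255) = 0.007615.

0.00761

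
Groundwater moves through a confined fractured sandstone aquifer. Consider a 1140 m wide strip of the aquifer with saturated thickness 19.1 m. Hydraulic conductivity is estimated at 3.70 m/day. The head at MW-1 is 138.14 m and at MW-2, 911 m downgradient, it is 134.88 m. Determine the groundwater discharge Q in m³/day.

288

Cross-sectional area A = 1140 × 19.1 = 21774 m².
Hydraulic gradient i = (138.14 − 134.88) / 911 = 3.26 / 911 = 0.003578.
Darcy's law: Q = K · A · i = 3.700 × 21774 × 0.003578 = 288.3 m³/day.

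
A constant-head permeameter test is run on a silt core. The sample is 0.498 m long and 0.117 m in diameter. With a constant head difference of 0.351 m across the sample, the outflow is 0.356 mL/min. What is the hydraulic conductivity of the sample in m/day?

Cross-sectional area A = π·(d/2)² = π × (0.117/2)² = 0.01075 m².
Convert discharge: 0.356 mL/min = 5.933e-09 m³/s.
Darcy's law rearranged: K = Q·L / (A·Δh) = 5.933e-09 × 0.498 / (0.01075 × 0.351) = 7.830e-07 m/s = 0.06765 m/day.

0.0677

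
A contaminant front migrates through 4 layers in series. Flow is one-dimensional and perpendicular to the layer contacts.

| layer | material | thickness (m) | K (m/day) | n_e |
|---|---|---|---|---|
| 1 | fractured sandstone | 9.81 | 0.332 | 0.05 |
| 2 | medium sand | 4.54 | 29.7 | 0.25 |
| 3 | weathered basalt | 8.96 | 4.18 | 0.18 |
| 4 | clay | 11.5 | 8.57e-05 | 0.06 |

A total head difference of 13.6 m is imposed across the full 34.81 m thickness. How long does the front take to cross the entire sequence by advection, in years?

With flow normal to the layers, continuity requires the same specific discharge q through every layer.
Σ(b_i/K_i) = 9.81/0.332 + 4.54/29.7 + 8.96/4.18 + 11.5/8.57e-05 = 1.342e+05 d.
q = Δh / Σ(b_i/K_i) = 13.6 / 1.342e+05 = 0.0001013 m/day.
In each layer the seepage velocity is v_i = q/n_i, so the layer transit time is t_i = b_i·n_i / q:
  layer 1 (fractured sandstone): t_1 = 9.81 × 0.05 / 0.0001013 = 4841 d
  layer 2 (medium sand): t_2 = 4.54 × 0.25 / 0.0001013 = 11202 d
  layer 3 (weathered basalt): t_3 = 8.96 × 0.18 / 0.0001013 = 15917 d
  layer 4 (clay): t_4 = 11.5 × 0.06 / 0.0001013 = 6810 d
Total t = Σ t_i = 38769 days = 106.1 years.

106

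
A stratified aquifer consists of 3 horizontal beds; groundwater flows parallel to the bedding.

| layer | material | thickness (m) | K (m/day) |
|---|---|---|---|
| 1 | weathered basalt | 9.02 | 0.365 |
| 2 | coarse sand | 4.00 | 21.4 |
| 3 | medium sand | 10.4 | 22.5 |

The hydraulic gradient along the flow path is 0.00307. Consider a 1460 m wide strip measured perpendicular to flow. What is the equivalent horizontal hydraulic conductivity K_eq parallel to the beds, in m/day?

Flow is parallel to layering, so each bed carries its own Darcy discharge and the transmissivities add.
Σ(K_i·b_i) = 0.365×9.02 + 21.4×4.00 + 22.5×10.4 = 322.9 m²/day.
Total thickness b = 23.42 m, so K_eq = Σ(K_i·b_i)/b = 13.79 m/day.

13.8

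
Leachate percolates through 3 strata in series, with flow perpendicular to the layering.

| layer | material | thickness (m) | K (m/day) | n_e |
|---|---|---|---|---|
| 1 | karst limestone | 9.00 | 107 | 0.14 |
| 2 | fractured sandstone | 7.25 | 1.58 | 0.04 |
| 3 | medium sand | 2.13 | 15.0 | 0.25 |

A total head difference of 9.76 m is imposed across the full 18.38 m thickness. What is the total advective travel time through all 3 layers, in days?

With flow normal to the layers, continuity requires the same specific discharge q through every layer.
Σ(b_i/K_i) = 9.00/107 + 7.25/1.58 + 2.13/15.0 = 4.815 d.
q = Δh / Σ(b_i/K_i) = 9.76 / 4.815 = 2.027 m/day.
In each layer the seepage velocity is v_i = q/n_i, so the layer transit time is t_i = b_i·n_i / q:
  layer 1 (karst limestone): t_1 = 9.00 × 0.14 / 2.027 = 0.6216 d
  layer 2 (fractured sandstone): t_2 = 7.25 × 0.04 / 2.027 = 0.1431 d
  layer 3 (medium sand): t_3 = 2.13 × 0.25 / 2.027 = 0.2627 d
Total t = Σ t_i = 1.027 days.

1.03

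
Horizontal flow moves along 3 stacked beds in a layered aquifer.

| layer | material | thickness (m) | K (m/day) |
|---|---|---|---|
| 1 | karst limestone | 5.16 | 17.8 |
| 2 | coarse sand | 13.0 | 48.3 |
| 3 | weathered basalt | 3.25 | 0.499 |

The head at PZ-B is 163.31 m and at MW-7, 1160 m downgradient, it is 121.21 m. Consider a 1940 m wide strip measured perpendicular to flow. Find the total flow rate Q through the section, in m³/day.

Flow is parallel to layering, so each bed carries its own Darcy discharge and the transmissivities add.
Σ(K_i·b_i) = 17.8×5.16 + 48.3×13.0 + 0.499×3.25 = 721.4 m²/day.
Hydraulic gradient i = (163.31 − 121.21) / 1160 = 42.1 / 1160 = 0.03629.
Q = Σ(K_i·b_i) · W · i = 721.4 × 1940 × 0.03629 = 50791 m³/day.

50800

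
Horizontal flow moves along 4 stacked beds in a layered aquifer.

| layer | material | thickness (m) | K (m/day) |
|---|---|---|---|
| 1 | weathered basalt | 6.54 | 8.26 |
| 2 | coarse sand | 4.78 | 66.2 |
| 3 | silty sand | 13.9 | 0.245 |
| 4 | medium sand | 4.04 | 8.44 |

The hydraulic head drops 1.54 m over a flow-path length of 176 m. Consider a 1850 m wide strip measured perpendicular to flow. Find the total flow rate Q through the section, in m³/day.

6600

Flow is parallel to layering, so each bed carries its own Darcy discharge and the transmissivities add.
Σ(K_i·b_i) = 8.26×6.54 + 66.2×4.78 + 0.245×13.9 + 8.44×4.04 = 408.0 m²/day.
Hydraulic gradient i = Δh / L = 1.54 / 176 = 0.008750.
Q = Σ(K_i·b_i) · W · i = 408.0 × 1850 × 0.008750 = 6604 m³/day.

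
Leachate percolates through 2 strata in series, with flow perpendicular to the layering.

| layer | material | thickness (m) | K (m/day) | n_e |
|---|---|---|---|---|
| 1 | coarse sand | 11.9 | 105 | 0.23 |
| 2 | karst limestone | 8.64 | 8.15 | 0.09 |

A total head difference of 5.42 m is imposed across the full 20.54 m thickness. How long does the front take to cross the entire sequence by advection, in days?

With flow normal to the layers, continuity requires the same specific discharge q through every layer.
Σ(b_i/K_i) = 11.9/105 + 8.64/8.15 = 1.173 d.
q = Δh / Σ(b_i/K_i) = 5.42 / 1.173 = 4.619 m/day.
In each layer the seepage velocity is v_i = q/n_i, so the layer transit time is t_i = b_i·n_i / q:
  layer 1 (coarse sand): t_1 = 11.9 × 0.23 / 4.619 = 0.5926 d
  layer 2 (karst limestone): t_2 = 8.64 × 0.09 / 4.619 = 0.1684 d
Total t = Σ t_i = 0.7609 days.

0.761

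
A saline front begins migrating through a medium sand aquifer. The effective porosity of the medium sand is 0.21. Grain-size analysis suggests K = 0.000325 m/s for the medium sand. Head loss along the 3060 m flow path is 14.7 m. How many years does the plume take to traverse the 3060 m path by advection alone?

13.0

Convert K: 0.000325 m/s × 86400 = 28.08 m/day.
Hydraulic gradient i = Δh / L = 14.7 / 3060 = 0.004804.
Darcy flux q = K · i = 28.08 × 0.004804 = 0.1349 m/day.
Seepage velocity v = q / n_e = 0.1349 / 0.21 = 0.6424 m/day.
Travel time t = L / v = 3060 / 0.6424 = 4764 days = 13.04 years.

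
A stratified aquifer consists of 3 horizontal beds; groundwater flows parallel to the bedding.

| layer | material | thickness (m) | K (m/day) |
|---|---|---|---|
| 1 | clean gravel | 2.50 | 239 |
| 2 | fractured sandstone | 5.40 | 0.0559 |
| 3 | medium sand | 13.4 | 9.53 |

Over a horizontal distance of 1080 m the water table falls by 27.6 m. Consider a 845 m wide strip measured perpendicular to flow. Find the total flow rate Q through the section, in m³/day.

15700

Flow is parallel to layering, so each bed carries its own Darcy discharge and the transmissivities add.
Σ(K_i·b_i) = 239×2.50 + 0.0559×5.40 + 9.53×13.4 = 725.5 m²/day.
Hydraulic gradient i = Δh / L = 27.6 / 1080 = 0.02556.
Q = Σ(K_i·b_i) · W · i = 725.5 × 845 × 0.02556 = 15667 m³/day.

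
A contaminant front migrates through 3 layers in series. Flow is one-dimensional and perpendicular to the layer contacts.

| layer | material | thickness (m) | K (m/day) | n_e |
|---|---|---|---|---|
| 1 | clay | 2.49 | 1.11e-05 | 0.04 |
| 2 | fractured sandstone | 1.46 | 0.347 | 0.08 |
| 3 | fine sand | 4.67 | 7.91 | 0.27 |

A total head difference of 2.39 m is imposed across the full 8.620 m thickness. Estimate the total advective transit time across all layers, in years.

380

With flow normal to the layers, continuity requires the same specific discharge q through every layer.
Σ(b_i/K_i) = 2.49/1.11e-05 + 1.46/0.347 + 4.67/7.91 = 2.243e+05 d.
q = Δh / Σ(b_i/K_i) = 2.39 / 2.243e+05 = 1.065e-05 m/day.
In each layer the seepage velocity is v_i = q/n_i, so the layer transit time is t_i = b_i·n_i / q:
  layer 1 (clay): t_1 = 2.49 × 0.04 / 1.065e-05 = 9349 d
  layer 2 (fractured sandstone): t_2 = 1.46 × 0.08 / 1.065e-05 = 10963 d
  layer 3 (fine sand): t_3 = 4.67 × 0.27 / 1.065e-05 = 1.184e+05 d
Total t = Σ t_i = 1.387e+05 days = 379.6 years.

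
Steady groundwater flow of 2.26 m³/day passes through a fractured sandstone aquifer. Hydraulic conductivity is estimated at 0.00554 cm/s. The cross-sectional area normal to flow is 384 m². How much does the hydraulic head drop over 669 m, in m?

Convert K: 0.00554 cm/s × 864 = 4.787 m/day.
From Q = K·A·i, i = Q / (K·A) = 2.26 / (4.787 × 384.0) = 0.001230.
Head loss Δh = i · L = 0.001230 × 669 = 0.8226 m.

0.823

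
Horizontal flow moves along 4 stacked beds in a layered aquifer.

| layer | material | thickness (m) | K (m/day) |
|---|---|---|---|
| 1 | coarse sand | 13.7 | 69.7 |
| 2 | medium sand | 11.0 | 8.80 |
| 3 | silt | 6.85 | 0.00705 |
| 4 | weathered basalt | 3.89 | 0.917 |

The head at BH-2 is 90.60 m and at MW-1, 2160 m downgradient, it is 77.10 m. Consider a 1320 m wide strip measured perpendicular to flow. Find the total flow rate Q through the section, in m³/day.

Flow is parallel to layering, so each bed carries its own Darcy discharge and the transmissivities add.
Σ(K_i·b_i) = 69.7×13.7 + 8.80×11.0 + 0.00705×6.85 + 0.917×3.89 = 1055 m²/day.
Hydraulic gradient i = (90.60 − 77.10) / 2160 = 13.5 / 2160 = 0.006250.
Q = Σ(K_i·b_i) · W · i = 1055 × 1320 × 0.006250 = 8706 m³/day.

8710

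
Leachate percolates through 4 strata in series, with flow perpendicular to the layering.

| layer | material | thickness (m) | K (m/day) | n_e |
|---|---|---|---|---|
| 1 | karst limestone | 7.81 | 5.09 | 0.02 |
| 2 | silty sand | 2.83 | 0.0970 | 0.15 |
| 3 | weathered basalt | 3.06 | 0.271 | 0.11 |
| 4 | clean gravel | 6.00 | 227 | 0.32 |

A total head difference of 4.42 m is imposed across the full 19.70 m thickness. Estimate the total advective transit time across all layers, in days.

With flow normal to the layers, continuity requires the same specific discharge q through every layer.
Σ(b_i/K_i) = 7.81/5.09 + 2.83/0.0970 + 3.06/0.271 + 6.00/227 = 42.03 d.
q = Δh / Σ(b_i/K_i) = 4.42 / 42.03 = 0.1052 m/day.
In each layer the seepage velocity is v_i = q/n_i, so the layer transit time is t_i = b_i·n_i / q:
  layer 1 (karst limestone): t_1 = 7.81 × 0.02 / 0.1052 = 1.485 d
  layer 2 (silty sand): t_2 = 2.83 × 0.15 / 0.1052 = 4.036 d
  layer 3 (weathered basalt): t_3 = 3.06 × 0.11 / 0.1052 = 3.201 d
  layer 4 (clean gravel): t_4 = 6.00 × 0.32 / 0.1052 = 18.26 d
Total t = Σ t_i = 26.98 days.

27.0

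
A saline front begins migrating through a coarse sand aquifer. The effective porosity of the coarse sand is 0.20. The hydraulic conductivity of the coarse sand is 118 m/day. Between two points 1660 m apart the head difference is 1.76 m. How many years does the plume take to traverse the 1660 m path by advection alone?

7.27

Hydraulic gradient i = Δh / L = 1.76 / 1660 = 0.001060.
Darcy flux q = K · i = 118.0 × 0.001060 = 0.1251 m/day.
Seepage velocity v = q / n_e = 0.1251 / 0.20 = 0.6255 m/day.
Travel time t = L / v = 1660 / 0.6255 = 2654 days = 7.265 years.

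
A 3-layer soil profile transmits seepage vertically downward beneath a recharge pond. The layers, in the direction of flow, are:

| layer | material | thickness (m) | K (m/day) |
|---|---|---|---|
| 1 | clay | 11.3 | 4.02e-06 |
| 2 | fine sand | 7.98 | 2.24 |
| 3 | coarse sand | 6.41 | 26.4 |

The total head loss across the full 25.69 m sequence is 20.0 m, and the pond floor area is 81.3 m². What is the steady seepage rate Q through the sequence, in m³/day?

0.000578

Flow is perpendicular to layering, so the layers act in series and the equivalent K is the thickness-weighted harmonic mean.
Total thickness L = 11.3 + 7.98 + 6.41 = 25.69 m.
Σ(b_i/K_i) = 11.3/4.02e-06 + 7.98/2.24 + 6.41/26.4 = 2.811e+06 d.
K_eq = L / Σ(b_i/K_i) = 25.69 / 2.811e+06 = 9.139e-06 m/day.
Q = K_eq · A · (Δh/L) = 9.139e-06 × 81.3 × (20.0/25.69) = 0.0005785 m³/day.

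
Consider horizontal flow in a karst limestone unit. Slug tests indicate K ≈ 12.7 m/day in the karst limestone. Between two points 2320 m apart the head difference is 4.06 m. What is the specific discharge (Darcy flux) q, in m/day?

Hydraulic gradient i = Δh / L = 4.06 / 2320 = 0.001750.
Specific discharge q = K · i = 12.70 × 0.001750 = 0.02222 m/day.

0.0222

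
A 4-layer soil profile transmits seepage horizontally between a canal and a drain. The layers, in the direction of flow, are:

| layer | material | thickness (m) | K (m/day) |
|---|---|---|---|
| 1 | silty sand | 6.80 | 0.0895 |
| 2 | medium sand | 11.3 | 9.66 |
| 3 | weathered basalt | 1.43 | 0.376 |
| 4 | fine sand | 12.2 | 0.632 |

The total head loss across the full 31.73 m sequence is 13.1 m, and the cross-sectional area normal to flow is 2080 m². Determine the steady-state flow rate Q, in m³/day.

272

Flow is perpendicular to layering, so the layers act in series and the equivalent K is the thickness-weighted harmonic mean.
Total thickness L = 6.80 + 11.3 + 1.43 + 12.2 = 31.73 m.
Σ(b_i/K_i) = 6.80/0.0895 + 11.3/9.66 + 1.43/0.376 + 12.2/0.632 = 100.3 d.
K_eq = L / Σ(b_i/K_i) = 31.73 / 100.3 = 0.3165 m/day.
Q = K_eq · A · (Δh/L) = 0.3165 × 2080 × (13.1/31.73) = 271.8 m³/day.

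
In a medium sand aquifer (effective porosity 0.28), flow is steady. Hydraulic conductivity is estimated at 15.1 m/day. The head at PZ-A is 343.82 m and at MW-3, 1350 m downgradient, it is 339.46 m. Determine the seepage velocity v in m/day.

Hydraulic gradient i = (343.82 − 339.46) / 1350 = 4.36 / 1350 = 0.003230.
Darcy flux q = K · i = 15.10 × 0.003230 = 0.04877 m/day.
Seepage velocity v = q / n_e = 0.04877 / 0.28 = 0.1742 m/day.

0.174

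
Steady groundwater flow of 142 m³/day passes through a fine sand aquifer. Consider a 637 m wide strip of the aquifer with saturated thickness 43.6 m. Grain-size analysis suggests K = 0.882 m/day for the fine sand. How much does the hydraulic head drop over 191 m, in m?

1.11

Cross-sectional area A = 637 × 43.6 = 27773 m².
From Q = K·A·i, i = Q / (K·A) = 142 / (0.8820 × 27773) = 0.005797.
Head loss Δh = i · L = 0.005797 × 191 = 1.107 m.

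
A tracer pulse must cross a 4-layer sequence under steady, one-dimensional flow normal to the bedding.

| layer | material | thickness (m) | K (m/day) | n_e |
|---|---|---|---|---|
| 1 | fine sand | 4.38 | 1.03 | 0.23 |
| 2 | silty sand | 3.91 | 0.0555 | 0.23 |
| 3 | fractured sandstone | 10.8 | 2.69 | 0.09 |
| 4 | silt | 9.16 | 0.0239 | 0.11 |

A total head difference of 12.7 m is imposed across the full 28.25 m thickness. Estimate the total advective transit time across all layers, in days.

With flow normal to the layers, continuity requires the same specific discharge q through every layer.
Σ(b_i/K_i) = 4.38/1.03 + 3.91/0.0555 + 10.8/2.69 + 9.16/0.0239 = 462.0 d.
q = Δh / Σ(b_i/K_i) = 12.7 / 462.0 = 0.02749 m/day.
In each layer the seepage velocity is v_i = q/n_i, so the layer transit time is t_i = b_i·n_i / q:
  layer 1 (fine sand): t_1 = 4.38 × 0.23 / 0.02749 = 36.65 d
  layer 2 (silty sand): t_2 = 3.91 × 0.23 / 0.02749 = 32.71 d
  layer 3 (fractured sandstone): t_3 = 10.8 × 0.09 / 0.02749 = 35.36 d
  layer 4 (silt): t_4 = 9.16 × 0.11 / 0.02749 = 36.65 d
Total t = Σ t_i = 141.4 days.

141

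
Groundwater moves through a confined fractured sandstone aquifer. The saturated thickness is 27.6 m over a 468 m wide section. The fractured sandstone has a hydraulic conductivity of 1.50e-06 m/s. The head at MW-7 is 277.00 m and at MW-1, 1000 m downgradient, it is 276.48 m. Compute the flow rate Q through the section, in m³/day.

0.870

Convert K: 1.50e-06 m/s × 86400 = 0.1296 m/day.
Cross-sectional area A = 468 × 27.6 = 12917 m².
Hydraulic gradient i = (277.00 − 276.48) / 1000 = 0.52 / 1000 = 0.0005200.
Darcy's law: Q = K · A · i = 0.1296 × 12917 × 0.0005200 = 0.8705 m³/day.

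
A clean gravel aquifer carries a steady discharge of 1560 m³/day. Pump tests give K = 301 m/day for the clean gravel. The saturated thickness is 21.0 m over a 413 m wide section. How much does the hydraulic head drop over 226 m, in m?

Cross-sectional area A = 413 × 21.0 = 8673 m².
From Q = K·A·i, i = Q / (K·A) = 1560 / (301.0 × 8673) = 0.0005976.
Head loss Δh = i · L = 0.0005976 × 226 = 0.1351 m.

0.135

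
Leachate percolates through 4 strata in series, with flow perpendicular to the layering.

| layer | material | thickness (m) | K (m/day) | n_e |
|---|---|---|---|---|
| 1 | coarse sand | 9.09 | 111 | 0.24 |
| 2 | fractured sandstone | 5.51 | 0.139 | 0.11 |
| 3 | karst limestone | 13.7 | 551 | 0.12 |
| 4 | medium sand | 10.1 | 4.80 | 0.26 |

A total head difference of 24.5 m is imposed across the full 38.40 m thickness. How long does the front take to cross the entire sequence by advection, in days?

12.1

With flow normal to the layers, continuity requires the same specific discharge q through every layer.
Σ(b_i/K_i) = 9.09/111 + 5.51/0.139 + 13.7/551 + 10.1/4.80 = 41.85 d.
q = Δh / Σ(b_i/K_i) = 24.5 / 41.85 = 0.5854 m/day.
In each layer the seepage velocity is v_i = q/n_i, so the layer transit time is t_i = b_i·n_i / q:
  layer 1 (coarse sand): t_1 = 9.09 × 0.24 / 0.5854 = 3.727 d
  layer 2 (fractured sandstone): t_2 = 5.51 × 0.11 / 0.5854 = 1.035 d
  layer 3 (karst limestone): t_3 = 13.7 × 0.12 / 0.5854 = 2.808 d
  layer 4 (medium sand): t_4 = 10.1 × 0.26 / 0.5854 = 4.486 d
Total t = Σ t_i = 12.06 days.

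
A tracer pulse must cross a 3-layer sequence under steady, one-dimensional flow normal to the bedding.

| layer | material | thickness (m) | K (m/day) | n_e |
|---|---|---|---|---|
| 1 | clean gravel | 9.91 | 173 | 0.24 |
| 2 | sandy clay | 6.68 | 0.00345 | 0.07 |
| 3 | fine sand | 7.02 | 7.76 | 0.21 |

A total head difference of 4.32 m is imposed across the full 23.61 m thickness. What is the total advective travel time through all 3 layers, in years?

5.30

With flow normal to the layers, continuity requires the same specific discharge q through every layer.
Σ(b_i/K_i) = 9.91/173 + 6.68/0.00345 + 7.02/7.76 = 1937 d.
q = Δh / Σ(b_i/K_i) = 4.32 / 1937 = 0.002230 m/day.
In each layer the seepage velocity is v_i = q/n_i, so the layer transit time is t_i = b_i·n_i / q:
  layer 1 (clean gravel): t_1 = 9.91 × 0.24 / 0.002230 = 1067 d
  layer 2 (sandy clay): t_2 = 6.68 × 0.07 / 0.002230 = 209.7 d
  layer 3 (fine sand): t_3 = 7.02 × 0.21 / 0.002230 = 661.1 d
Total t = Σ t_i = 1937 days = 5.304 years.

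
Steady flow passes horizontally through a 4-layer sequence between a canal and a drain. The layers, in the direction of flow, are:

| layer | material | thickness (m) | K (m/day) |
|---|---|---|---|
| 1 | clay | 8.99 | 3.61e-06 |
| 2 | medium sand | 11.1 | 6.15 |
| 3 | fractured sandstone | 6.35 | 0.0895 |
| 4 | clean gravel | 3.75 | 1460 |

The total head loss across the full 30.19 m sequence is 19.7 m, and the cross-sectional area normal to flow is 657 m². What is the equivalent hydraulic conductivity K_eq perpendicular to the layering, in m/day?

Flow is perpendicular to layering, so the layers act in series and the equivalent K is the thickness-weighted harmonic mean.
Total thickness L = 8.99 + 11.1 + 6.35 + 3.75 = 30.19 m.
Σ(b_i/K_i) = 8.99/3.61e-06 + 11.1/6.15 + 6.35/0.0895 + 3.75/1460 = 2.490e+06 d.
K_eq = L / Σ(b_i/K_i) = 30.19 / 2.490e+06 = 1.212e-05 m/day.

1.21e-05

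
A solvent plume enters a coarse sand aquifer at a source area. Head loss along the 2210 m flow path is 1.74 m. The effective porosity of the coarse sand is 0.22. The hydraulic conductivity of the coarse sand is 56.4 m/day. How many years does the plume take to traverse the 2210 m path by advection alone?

Hydraulic gradient i = Δh / L = 1.74 / 2210 = 0.0007873.
Darcy flux q = K · i = 56.40 × 0.0007873 = 0.04441 m/day.
Seepage velocity v = q / n_e = 0.04441 / 0.22 = 0.2018 m/day.
Travel time t = L / v = 2210 / 0.2018 = 10949 days = 29.98 years.

30.0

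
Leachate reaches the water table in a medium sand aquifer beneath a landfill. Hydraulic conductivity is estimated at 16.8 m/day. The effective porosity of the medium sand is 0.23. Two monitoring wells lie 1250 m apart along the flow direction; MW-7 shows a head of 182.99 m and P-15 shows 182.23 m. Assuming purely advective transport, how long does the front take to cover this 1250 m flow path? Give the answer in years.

77.1

Hydraulic gradient i = (182.99 − 182.23) / 1250 = 0.76 / 1250 = 0.0006080.
Darcy flux q = K · i = 16.80 × 0.0006080 = 0.01021 m/day.
Seepage velocity v = q / n_e = 0.01021 / 0.23 = 0.04441 m/day.
Travel time t = L / v = 1250 / 0.04441 = 28147 days = 77.06 years.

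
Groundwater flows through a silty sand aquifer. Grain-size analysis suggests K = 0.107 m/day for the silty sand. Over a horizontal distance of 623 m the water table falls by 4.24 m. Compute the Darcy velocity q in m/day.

Hydraulic gradient i = Δh / L = 4.24 / 623 = 0.006806.
Specific discharge q = K · i = 0.1070 × 0.006806 = 0.0007282 m/day.

0.000728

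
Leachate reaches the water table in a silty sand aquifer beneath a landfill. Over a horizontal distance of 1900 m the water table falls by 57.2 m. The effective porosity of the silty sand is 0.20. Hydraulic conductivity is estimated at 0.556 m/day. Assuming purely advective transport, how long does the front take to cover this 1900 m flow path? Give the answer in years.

Hydraulic gradient i = Δh / L = 57.2 / 1900 = 0.03011.
Darcy flux q = K · i = 0.5560 × 0.03011 = 0.01674 m/day.
Seepage velocity v = q / n_e = 0.01674 / 0.20 = 0.08369 m/day.
Travel time t = L / v = 1900 / 0.08369 = 22702 days = 62.16 years.

62.2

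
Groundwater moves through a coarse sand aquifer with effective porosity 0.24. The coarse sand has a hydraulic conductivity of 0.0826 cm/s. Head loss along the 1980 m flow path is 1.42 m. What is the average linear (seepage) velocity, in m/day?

Convert K: 0.0826 cm/s × 864 = 71.37 m/day.
Hydraulic gradient i = Δh / L = 1.42 / 1980 = 0.0007172.
Darcy flux q = K · i = 71.37 × 0.0007172 = 0.05118 m/day.
Seepage velocity v = q / n_e = 0.05118 / 0.24 = 0.2133 m/day.

0.213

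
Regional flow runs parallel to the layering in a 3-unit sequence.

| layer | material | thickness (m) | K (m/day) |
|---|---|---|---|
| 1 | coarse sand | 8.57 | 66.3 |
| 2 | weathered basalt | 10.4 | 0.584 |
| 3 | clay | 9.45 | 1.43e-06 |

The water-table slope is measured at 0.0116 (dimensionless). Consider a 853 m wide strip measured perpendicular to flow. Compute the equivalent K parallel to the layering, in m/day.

Flow is parallel to layering, so each bed carries its own Darcy discharge and the transmissivities add.
Σ(K_i·b_i) = 66.3×8.57 + 0.584×10.4 + 1.43e-06×9.45 = 574.3 m²/day.
Total thickness b = 28.42 m, so K_eq = Σ(K_i·b_i)/b = 20.21 m/day.

20.2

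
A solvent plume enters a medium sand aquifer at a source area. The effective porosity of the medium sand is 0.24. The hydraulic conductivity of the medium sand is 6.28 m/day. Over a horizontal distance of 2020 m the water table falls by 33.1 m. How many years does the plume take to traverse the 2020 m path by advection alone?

Hydraulic gradient i = Δh / L = 33.1 / 2020 = 0.01639.
Darcy flux q = K · i = 6.280 × 0.01639 = 0.1029 m/day.
Seepage velocity v = q / n_e = 0.1029 / 0.24 = 0.4288 m/day.
Travel time t = L / v = 2020 / 0.4288 = 4711 days = 12.90 years.

12.9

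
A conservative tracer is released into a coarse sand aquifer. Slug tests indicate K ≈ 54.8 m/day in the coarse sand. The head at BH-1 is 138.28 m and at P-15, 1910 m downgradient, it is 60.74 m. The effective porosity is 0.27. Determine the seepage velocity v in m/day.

Hydraulic gradient i = (138.28 − 60.74) / 1910 = 77.54 / 1910 = 0.04060.
Darcy flux q = K · i = 54.80 × 0.04060 = 2.225 m/day.
Seepage velocity v = q / n_e = 2.225 / 0.27 = 8.240 m/day.

8.24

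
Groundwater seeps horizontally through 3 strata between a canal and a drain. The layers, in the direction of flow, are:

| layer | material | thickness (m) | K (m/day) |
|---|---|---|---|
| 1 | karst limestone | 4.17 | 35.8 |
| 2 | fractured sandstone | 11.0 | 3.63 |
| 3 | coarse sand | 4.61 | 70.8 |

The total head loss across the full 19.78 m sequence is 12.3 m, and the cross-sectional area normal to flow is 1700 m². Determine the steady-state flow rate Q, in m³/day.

6510

Flow is perpendicular to layering, so the layers act in series and the equivalent K is the thickness-weighted harmonic mean.
Total thickness L = 4.17 + 11.0 + 4.61 = 19.78 m.
Σ(b_i/K_i) = 4.17/35.8 + 11.0/3.63 + 4.61/70.8 = 3.212 d.
K_eq = L / Σ(b_i/K_i) = 19.78 / 3.212 = 6.158 m/day.
Q = K_eq · A · (Δh/L) = 6.158 × 1700 × (12.3/19.78) = 6510 m³/day.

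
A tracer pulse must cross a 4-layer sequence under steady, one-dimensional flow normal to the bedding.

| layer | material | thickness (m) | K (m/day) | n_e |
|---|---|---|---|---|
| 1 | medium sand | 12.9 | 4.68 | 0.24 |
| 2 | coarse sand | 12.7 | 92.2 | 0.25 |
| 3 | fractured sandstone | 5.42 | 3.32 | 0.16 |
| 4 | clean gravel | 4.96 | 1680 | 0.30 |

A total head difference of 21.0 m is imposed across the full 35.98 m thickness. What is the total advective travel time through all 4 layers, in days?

1.86

With flow normal to the layers, continuity requires the same specific discharge q through every layer.
Σ(b_i/K_i) = 12.9/4.68 + 12.7/92.2 + 5.42/3.32 + 4.96/1680 = 4.530 d.
q = Δh / Σ(b_i/K_i) = 21.0 / 4.530 = 4.636 m/day.
In each layer the seepage velocity is v_i = q/n_i, so the layer transit time is t_i = b_i·n_i / q:
  layer 1 (medium sand): t_1 = 12.9 × 0.24 / 4.636 = 0.6678 d
  layer 2 (coarse sand): t_2 = 12.7 × 0.25 / 4.636 = 0.6848 d
  layer 3 (fractured sandstone): t_3 = 5.42 × 0.16 / 4.636 = 0.1871 d
  layer 4 (clean gravel): t_4 = 4.96 × 0.30 / 4.636 = 0.3210 d
Total t = Σ t_i = 1.861 days.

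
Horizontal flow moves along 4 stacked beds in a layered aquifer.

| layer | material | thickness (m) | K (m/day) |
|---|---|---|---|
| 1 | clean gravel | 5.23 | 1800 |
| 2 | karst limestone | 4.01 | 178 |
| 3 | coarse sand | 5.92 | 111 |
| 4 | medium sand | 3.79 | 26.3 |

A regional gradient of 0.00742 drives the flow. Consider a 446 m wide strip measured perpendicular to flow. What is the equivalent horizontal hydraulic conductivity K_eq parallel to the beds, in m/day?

Flow is parallel to layering, so each bed carries its own Darcy discharge and the transmissivities add.
Σ(K_i·b_i) = 1800×5.23 + 178×4.01 + 111×5.92 + 26.3×3.79 = 10885 m²/day.
Total thickness b = 18.95 m, so K_eq = Σ(K_i·b_i)/b = 574.4 m/day.

574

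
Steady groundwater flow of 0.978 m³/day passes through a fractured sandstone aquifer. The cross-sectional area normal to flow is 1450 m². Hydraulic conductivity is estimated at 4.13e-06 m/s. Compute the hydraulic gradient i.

0.00189

Convert K: 4.13e-06 m/s × 86400 = 0.3568 m/day.
From Q = K·A·i, i = Q / (K·A) = 0.978 / (0.3568 × 1450) = 0.001890.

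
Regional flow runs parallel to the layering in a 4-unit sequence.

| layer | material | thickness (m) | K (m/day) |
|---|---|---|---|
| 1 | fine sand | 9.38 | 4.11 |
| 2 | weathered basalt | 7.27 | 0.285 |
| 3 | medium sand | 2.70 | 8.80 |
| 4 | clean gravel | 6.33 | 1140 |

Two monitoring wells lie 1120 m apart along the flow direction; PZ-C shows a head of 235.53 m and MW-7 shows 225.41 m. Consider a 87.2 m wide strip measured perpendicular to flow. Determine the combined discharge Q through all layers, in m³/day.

Flow is parallel to layering, so each bed carries its own Darcy discharge and the transmissivities add.
Σ(K_i·b_i) = 4.11×9.38 + 0.285×7.27 + 8.80×2.70 + 1140×6.33 = 7281 m²/day.
Hydraulic gradient i = (235.53 − 225.41) / 1120 = 10.12 / 1120 = 0.009036.
Q = Σ(K_i·b_i) · W · i = 7281 × 87.2 × 0.009036 = 5736 m³/day.

5740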